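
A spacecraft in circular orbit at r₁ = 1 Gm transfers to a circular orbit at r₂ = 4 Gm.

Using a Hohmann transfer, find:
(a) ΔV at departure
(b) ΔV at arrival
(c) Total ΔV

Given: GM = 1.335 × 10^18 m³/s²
r₁ = 1 Gm = 1 × 10^9 m
r₂ = 4 Gm = 4 × 10^9 m
GM = 1.335 × 10^18 m³/s²
Transfer ellipse: a_t = (r₁ + r₂)/2 = 2.5 × 10^9 m
Circular speed at r₁: v₁ = √(GM/r₁) = 36537.7 m/s
Transfer speed at r₁ (periapsis): v₁ₜ = √(GM(2/r₁ − 1/a_t)) = 46216.9 m/s
(a) ΔV₁ = v₁ₜ − v₁ = 9679.23 m/s ≈ 9.679 km/s
Circular speed at r₂: v₂ = √(GM/r₂) = 18268.8 m/s
Transfer speed at r₂ (apoapsis): v₂ₜ = √(GM(2/r₂ − 1/a_t)) = 11554.2 m/s
(b) ΔV₂ = v₂ − v₂ₜ = 6714.61 m/s ≈ 6.715 km/s
(c) ΔV_total = ΔV₁ + ΔV₂ = 16393.8 m/s ≈ 16.39 km/s

Final answer:
(a) ΔV₁ = 9.679 km/s
(b) ΔV₂ = 6.715 km/s
(c) ΔV_total = 16.39 km/s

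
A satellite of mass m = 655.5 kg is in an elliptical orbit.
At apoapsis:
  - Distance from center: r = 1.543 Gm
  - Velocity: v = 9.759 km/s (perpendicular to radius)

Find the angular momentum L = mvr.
r = 1.543 Gm = 1.543 × 10^9 m
v = 9.759 km/s = 9759 m/s
vr = 9759 × 1.543 × 10^9 = 1.50581 × 10^13 m²/s
L = m × vr = 655.5 × 1.50581 × 10^13 = 9.87061 × 10^15 kg·m²/s ≈ 9.871 × 10^15 kg·m²/s

Final answer: L = 9.871 × 10^15 kg·m²/s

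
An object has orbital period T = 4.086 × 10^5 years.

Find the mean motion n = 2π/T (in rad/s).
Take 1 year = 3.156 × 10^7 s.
T = 4.086 × 10^5 years = 1.28954 × 10^13 s
n = 2π / (1.28954 × 10^13 s) = 4.87242 × 10^-13 rad/s ≈ 4.872 × 10^-13 rad/s

Final answer: n = 4.872 × 10^-13 rad/s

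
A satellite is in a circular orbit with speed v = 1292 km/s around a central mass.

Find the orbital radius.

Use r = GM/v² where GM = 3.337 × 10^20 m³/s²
v = 1292 km/s = 1.292 × 10^6 m/s
GM = 3.337 × 10^20 m³/s²
v² = 1.66926 × 10^12 m²/s²
r = GM/v² = (3.337 × 10^20) / (1.66926 × 10^12) = 1.99908 × 10^8 m ≈ 199.9 Mm

Final answer: 199.9 Mm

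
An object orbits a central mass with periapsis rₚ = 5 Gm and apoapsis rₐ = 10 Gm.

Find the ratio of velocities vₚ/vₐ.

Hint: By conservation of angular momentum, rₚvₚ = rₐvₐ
rₚ = 5 Gm = 5 × 10^9 m
rₐ = 10 Gm = 1 × 10^10 m
rₚvₚ = rₐvₐ  ⇒  vₚ/vₐ = rₐ/rₚ
vₚ/vₐ = (1 × 10^10) / (5 × 10^9) = 2

Final answer: vₚ/vₐ = 2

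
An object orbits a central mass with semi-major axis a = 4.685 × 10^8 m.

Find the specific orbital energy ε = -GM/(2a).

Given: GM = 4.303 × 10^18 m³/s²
a = 4.685 × 10^8 m
GM = 4.303 × 10^18 m³/s²
2a = 9.37 × 10^8 m
ε = −GM/(2a) = -4.59232 × 10^9 J/kg ≈ -4.592 GJ/kg

Final answer: -4.592 GJ/kg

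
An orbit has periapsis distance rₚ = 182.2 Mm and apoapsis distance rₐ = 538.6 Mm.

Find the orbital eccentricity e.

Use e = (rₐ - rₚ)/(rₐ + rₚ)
rₚ = 182.2 Mm = 1.822 × 10^8 m
rₐ = 538.6 Mm = 5.386 × 10^8 m
rₐ − rₚ = 3.564 × 10^8 m
rₐ + rₚ = 7.208 × 10^8 m
e = (rₐ − rₚ)/(rₐ + rₚ) = 0.494451

Final answer: e = 0.4945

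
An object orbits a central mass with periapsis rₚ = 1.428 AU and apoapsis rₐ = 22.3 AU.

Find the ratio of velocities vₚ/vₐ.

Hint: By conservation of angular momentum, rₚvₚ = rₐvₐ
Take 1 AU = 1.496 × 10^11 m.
rₚ = 1.428 AU = 2.13629 × 10^11 m
rₐ = 22.3 AU = 3.33608 × 10^12 m
rₚvₚ = rₐvₐ  ⇒  vₚ/vₐ = rₐ/rₚ
vₚ/vₐ = (3.33608 × 10^12) / (2.13629 × 10^11) = 15.6162

Final answer: vₚ/vₐ = 15.62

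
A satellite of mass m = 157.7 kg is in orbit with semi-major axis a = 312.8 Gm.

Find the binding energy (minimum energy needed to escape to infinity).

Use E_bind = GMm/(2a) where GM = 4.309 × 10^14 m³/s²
a = 312.8 Gm = 3.128 × 10^11 m
GM = 4.309 × 10^14 m³/s²
m = 157.7 kg
GMm = 4.309 × 10^14 × 157.7 = 6.79529 × 10^16 m³·kg/s²
2a = 6.256 × 10^11 m
E_bind = GMm/(2a) = 108620 J ≈ 108.6 kJ

Final answer: 108.6 kJ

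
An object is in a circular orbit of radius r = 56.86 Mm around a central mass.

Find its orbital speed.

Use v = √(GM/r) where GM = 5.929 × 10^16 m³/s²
r = 56.86 Mm = 5.686 × 10^7 m
GM = 5.929 × 10^16 m³/s²
GM/r = (5.929 × 10^16) / (5.686 × 10^7) = 1.04274 × 10^9 m²/s²
v = √(GM/r) = 32291.4 m/s ≈ 32.29 km/s

Final answer: 32.29 km/s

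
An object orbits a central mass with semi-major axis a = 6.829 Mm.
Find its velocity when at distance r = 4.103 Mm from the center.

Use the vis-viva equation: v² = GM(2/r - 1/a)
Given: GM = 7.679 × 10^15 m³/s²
a = 6.829 Mm = 6.829 × 10^6 m
r = 4.103 Mm = 4.103 × 10^6 m
GM = 7.679 × 10^15 m³/s²
2/r − 1/a = 4.87448 × 10^-7 − 1.46434 × 10^-7 = 3.41014 × 10^-7 m⁻¹
v² = GM (2/r − 1/a) = 2.61865 × 10^9 m²/s²
v = 51172.7 m/s ≈ 51.17 km/s

Final answer: 51.17 km/s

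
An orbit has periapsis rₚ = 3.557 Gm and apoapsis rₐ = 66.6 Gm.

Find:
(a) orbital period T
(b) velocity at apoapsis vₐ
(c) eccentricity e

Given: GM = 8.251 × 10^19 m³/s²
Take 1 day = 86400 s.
rₚ = 3.557 Gm = 3.557 × 10^9 m
rₐ = 66.6 Gm = 6.66 × 10^10 m
GM = 8.251 × 10^19 m³/s²
a = (rₚ + rₐ)/2 = 3.50785 × 10^10 m
e = (rₐ − rₚ)/(rₐ + rₚ) = (6.3043 × 10^10) / (7.0157 × 10^10) = 0.898599
(a) a³ = 4.31641 × 10^31 m³;  T = 2π √(a³/GM) = 2π × 723283 s = 4.54452 × 10^6 s ≈ 52.6 days
(b) vₐ² = GM (2/rₐ − 1/a) = 8.251 × 10^19 × (3.003 × 10^-11 − 2.85075 × 10^-11) = 1.25625 × 10^8 m²/s²;  vₐ = 11208.2 m/s ≈ 11.21 km/s
(c) e = 0.898599 ≈ 0.8986

Final answer:
(a) orbital period T = 52.6 days
(b) velocity at apoapsis vₐ = 11.21 km/s
(c) eccentricity e = 0.8986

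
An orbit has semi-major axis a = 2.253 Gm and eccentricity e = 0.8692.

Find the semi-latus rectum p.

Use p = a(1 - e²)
a = 2.253 Gm = 2.253 × 10^9 m
e = 0.8692,  e² = 0.755509,  1 − e² = 0.244491
p = a(1 − e²) = 2.253 × 10^9 m × 0.244491 = 5.50839 × 10^8 m ≈ 550.8 Mm

Final answer: p = 550.8 Mm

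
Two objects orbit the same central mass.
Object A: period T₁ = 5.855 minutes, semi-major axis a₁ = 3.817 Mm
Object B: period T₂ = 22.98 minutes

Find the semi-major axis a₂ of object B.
T₁ = 5.855 minutes = 351.3 s
T₂ = 22.98 minutes = 1378.8 s
a₁ = 3.817 Mm = 3.817 × 10^6 m
Kepler's third law: (T₂/T₁)² = (a₂/a₁)³  ⇒  a₂ = a₁ (T₂/T₁)^(2/3)
T₂/T₁ = 3.92485
(T₂/T₁)^(2/3) = 2.48818
a₂ = 3.817 × 10^6 m × 2.48818 = 9.49739 × 10^6 m ≈ 9.497 Mm

Final answer: a₂ = 9.497 Mm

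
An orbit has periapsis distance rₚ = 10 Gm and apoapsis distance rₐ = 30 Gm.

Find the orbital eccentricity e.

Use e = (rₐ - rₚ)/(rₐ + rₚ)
rₚ = 10 Gm = 1 × 10^10 m
rₐ = 30 Gm = 3 × 10^10 m
rₐ − rₚ = 2 × 10^10 m
rₐ + rₚ = 4 × 10^10 m
e = (rₐ − rₚ)/(rₐ + rₚ) = 0.5

Final answer: e = 0.5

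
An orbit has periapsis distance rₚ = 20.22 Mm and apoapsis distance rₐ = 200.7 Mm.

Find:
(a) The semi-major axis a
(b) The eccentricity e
rₚ = 20.22 Mm = 2.022 × 10^7 m
rₐ = 200.7 Mm = 2.007 × 10^8 m
(a) a = (rₚ + rₐ)/2 = 1.1046 × 10^8 m ≈ 110.5 Mm
(b) e = (rₐ − rₚ)/(rₐ + rₚ) = (1.8048 × 10^8) / (2.2092 × 10^8) = 0.816947

Final answer:
(a) a = 110.5 Mm
(b) e = 0.8169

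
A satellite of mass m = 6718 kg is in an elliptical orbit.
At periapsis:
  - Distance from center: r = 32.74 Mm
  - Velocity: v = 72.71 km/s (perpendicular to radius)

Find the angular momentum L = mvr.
r = 32.74 Mm = 3.274 × 10^7 m
v = 72.71 km/s = 72710 m/s
vr = 72710 × 3.274 × 10^7 = 2.38053 × 10^12 m²/s
L = m × vr = 6718 × 2.38053 × 10^12 = 1.59924 × 10^16 kg·m²/s ≈ 1.599 × 10^16 kg·m²/s

Final answer: L = 1.599 × 10^16 kg·m²/s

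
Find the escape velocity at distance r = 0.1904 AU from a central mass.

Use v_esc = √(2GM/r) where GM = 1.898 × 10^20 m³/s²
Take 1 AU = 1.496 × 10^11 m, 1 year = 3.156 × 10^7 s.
r = 0.1904 AU = 2.84838 × 10^10 m
GM = 1.898 × 10^20 m³/s²
2GM/r = 2 × (1.898 × 10^20) / (2.84838 × 10^10) = 1.33269 × 10^10 m²/s²
v_esc = √(2GM/r) = 115442 m/s ≈ 24.35 AU/year

Final answer: 24.35 AU/year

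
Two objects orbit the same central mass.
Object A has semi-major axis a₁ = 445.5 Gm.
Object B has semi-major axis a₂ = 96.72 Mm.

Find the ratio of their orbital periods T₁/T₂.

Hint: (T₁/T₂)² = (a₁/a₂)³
a₁ = 445.5 Gm = 4.455 × 10^11 m
a₂ = 96.72 Mm = 9.672 × 10^7 m
a₁/a₂ = 4606.08
T₁/T₂ = (a₁/a₂)^(3/2) = (4606.08)^1.5 = 312606

Final answer: T₁/T₂ = 3.126 × 10^5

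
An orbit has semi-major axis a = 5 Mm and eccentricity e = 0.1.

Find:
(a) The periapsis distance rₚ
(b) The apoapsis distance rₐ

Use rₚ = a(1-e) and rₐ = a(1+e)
a = 5 Mm = 5 × 10^6 m
e = 0.1:  1 − e = 0.9,  1 + e = 1.1
(a) rₚ = a(1 − e) = 5 × 10^6 m × 0.9 = 4.5 × 10^6 m ≈ 4.5 Mm
(b) rₐ = a(1 + e) = 5 × 10^6 m × 1.1 = 5.5 × 10^6 m ≈ 5.5 Mm

Final answer:
(a) rₚ = 4.5 Mm
(b) rₐ = 5.5 Mm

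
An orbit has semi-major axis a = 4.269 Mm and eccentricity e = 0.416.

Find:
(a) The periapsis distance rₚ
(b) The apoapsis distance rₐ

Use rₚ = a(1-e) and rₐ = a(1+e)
a = 4.269 Mm = 4.269 × 10^6 m
e = 0.416:  1 − e = 0.584,  1 + e = 1.416
(a) rₚ = a(1 − e) = 4.269 × 10^6 m × 0.584 = 2.4931 × 10^6 m ≈ 2.493 Mm
(b) rₐ = a(1 + e) = 4.269 × 10^6 m × 1.416 = 6.0449 × 10^6 m ≈ 6.045 Mm

Final answer:
(a) rₚ = 2.493 Mm
(b) rₐ = 6.045 Mm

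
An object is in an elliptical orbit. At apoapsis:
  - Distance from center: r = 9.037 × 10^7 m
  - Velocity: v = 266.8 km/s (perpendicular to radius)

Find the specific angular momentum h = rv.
r = 9.037 × 10^7 m
v = 266.8 km/s = 266800 m/s
h = rv = 9.037 × 10^7 × 266800 = 2.41107 × 10^13 m²/s ≈ 2.411 × 10^13 m²/s

Final answer: h = 2.411 × 10^13 m²/s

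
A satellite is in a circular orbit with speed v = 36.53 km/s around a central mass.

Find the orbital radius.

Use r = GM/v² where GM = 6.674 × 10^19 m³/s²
v = 36.53 km/s = 36530 m/s
GM = 6.674 × 10^19 m³/s²
v² = 1.33444 × 10^9 m²/s²
r = GM/v² = (6.674 × 10^19) / (1.33444 × 10^9) = 5.00135 × 10^10 m ≈ 50.01 Gm

Final answer: 50.01 Gm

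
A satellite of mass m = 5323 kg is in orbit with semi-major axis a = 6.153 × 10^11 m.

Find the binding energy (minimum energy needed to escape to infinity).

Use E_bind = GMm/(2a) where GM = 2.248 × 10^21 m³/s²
a = 6.153 × 10^11 m
GM = 2.248 × 10^21 m³/s²
m = 5323 kg
GMm = 2.248 × 10^21 × 5323 = 1.19661 × 10^25 m³·kg/s²
2a = 1.2306 × 10^12 m
E_bind = GMm/(2a) = 9.7238 × 10^12 J ≈ 9.724 TJ

Final answer: 9.724 TJ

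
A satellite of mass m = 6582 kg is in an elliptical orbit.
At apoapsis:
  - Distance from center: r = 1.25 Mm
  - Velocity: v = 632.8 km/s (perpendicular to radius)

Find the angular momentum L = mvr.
r = 1.25 Mm = 1.25 × 10^6 m
v = 632.8 km/s = 632800 m/s
vr = 632800 × 1.25 × 10^6 = 7.91 × 10^11 m²/s
L = m × vr = 6582 × 7.91 × 10^11 = 5.20636 × 10^15 kg·m²/s ≈ 5.206 × 10^15 kg·m²/s

Final answer: L = 5.206 × 10^15 kg·m²/s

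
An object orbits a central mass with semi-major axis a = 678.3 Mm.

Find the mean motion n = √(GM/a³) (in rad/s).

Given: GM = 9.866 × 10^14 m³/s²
a = 678.3 Mm = 6.783 × 10^8 m
GM = 9.866 × 10^14 m³/s²
a³ = 3.1208 × 10^26 m³
GM/a³ = (9.866 × 10^14) / (3.1208 × 10^26) = 3.16137 × 10^-12 s⁻²
n = √(GM/a³) = 1.77802 × 10^-6 rad/s ≈ 1.778 × 10^-6 rad/s

Final answer: n = 1.778 × 10^-6 rad/s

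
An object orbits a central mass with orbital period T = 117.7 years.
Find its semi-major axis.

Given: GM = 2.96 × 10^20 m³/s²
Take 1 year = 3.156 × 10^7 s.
T = 117.7 years = 3.71461 × 10^9 s
GM = 2.96 × 10^20 m³/s²
Kepler's third law: a³ = GM T² / (4π²)
T² = 1.37983 × 10^19 s²
a³ = (2.96 × 10^20) × (1.37983 × 10^19) / (4π²) = 1.03457 × 10^38 m³
a = (a³)^(1/3) = 4.69447 × 10^12 m ≈ 4.694 Tm

Final answer: 4.694 Tm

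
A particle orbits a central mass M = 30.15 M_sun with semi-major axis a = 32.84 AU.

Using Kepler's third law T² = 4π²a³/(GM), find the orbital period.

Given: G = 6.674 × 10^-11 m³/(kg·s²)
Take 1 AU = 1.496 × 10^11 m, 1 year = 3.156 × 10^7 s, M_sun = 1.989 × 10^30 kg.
M = 30.15 M_sun = 5.99683 × 10^31 kg
GM = G × M = 6.674 × 10^-11 × 5.99683 × 10^31 = 4.00229 × 10^21 m³/s²
a = 32.84 AU = 4.91286 × 10^12 m
a³ = 1.18578 × 10^38 m³
T = 2π √(a³/GM) = 2π √((1.18578 × 10^38) / (4.00229 × 10^21)) = 2π × 1.72127 × 10^8 s
T = 1.0815 × 10^9 s ≈ 34.27 years

Final answer: 34.27 years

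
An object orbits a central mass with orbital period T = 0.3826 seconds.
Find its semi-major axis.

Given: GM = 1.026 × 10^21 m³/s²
T = 0.3826 seconds
GM = 1.026 × 10^21 m³/s²
Kepler's third law: a³ = GM T² / (4π²)
T² = 0.146383 s²
a³ = (1.026 × 10^21) × 0.146383 / (4π²) = 3.80432 × 10^18 m³
a = (a³)^(1/3) = 1.56108 × 10^6 m ≈ 1.561 Mm

Final answer: 1.561 Mm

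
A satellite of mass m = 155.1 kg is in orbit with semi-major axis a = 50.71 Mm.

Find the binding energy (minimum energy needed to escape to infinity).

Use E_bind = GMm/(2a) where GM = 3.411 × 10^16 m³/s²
a = 50.71 Mm = 5.071 × 10^7 m
GM = 3.411 × 10^16 m³/s²
m = 155.1 kg
GMm = 3.411 × 10^16 × 155.1 = 5.29046 × 10^18 m³·kg/s²
2a = 1.0142 × 10^8 m
E_bind = GMm/(2a) = 5.21639 × 10^10 J ≈ 52.16 GJ

Final answer: 52.16 GJ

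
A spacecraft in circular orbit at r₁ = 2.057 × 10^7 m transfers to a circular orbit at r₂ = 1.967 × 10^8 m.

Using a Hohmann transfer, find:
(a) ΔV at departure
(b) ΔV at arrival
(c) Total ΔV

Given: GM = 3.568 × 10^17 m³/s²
r₁ = 2.057 × 10^7 m
r₂ = 1.967 × 10^8 m
GM = 3.568 × 10^17 m³/s²
Transfer ellipse: a_t = (r₁ + r₂)/2 = 1.08635 × 10^8 m
Circular speed at r₁: v₁ = √(GM/r₁) = 131703 m/s
Transfer speed at r₁ (periapsis): v₁ₜ = √(GM(2/r₁ − 1/a_t)) = 177220 m/s
(a) ΔV₁ = v₁ₜ − v₁ = 45517.1 m/s ≈ 45.52 km/s
Circular speed at r₂: v₂ = √(GM/r₂) = 42590.3 m/s
Transfer speed at r₂ (apoapsis): v₂ₜ = √(GM(2/r₂ − 1/a_t)) = 18532.9 m/s
(b) ΔV₂ = v₂ − v₂ₜ = 24057.4 m/s ≈ 24.06 km/s
(c) ΔV_total = ΔV₁ + ΔV₂ = 69574.4 m/s ≈ 69.57 km/s

Final answer:
(a) ΔV₁ = 45.52 km/s
(b) ΔV₂ = 24.06 km/s
(c) ΔV_total = 69.57 km/s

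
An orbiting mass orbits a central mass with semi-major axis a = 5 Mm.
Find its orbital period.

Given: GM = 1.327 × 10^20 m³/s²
a = 5 Mm = 5 × 10^6 m
GM = 1.327 × 10^20 m³/s²
a³ = 1.25 × 10^20 m³
T = 2π √(a³/GM) = 2π √((1.25 × 10^20) / (1.327 × 10^20)) = 2π × 0.970554 s
T = 6.09817 s ≈ 6.098 seconds

Final answer: 6.098 seconds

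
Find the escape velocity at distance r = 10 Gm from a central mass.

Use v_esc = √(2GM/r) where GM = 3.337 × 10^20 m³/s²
r = 10 Gm = 1 × 10^10 m
GM = 3.337 × 10^20 m³/s²
2GM/r = 2 × (3.337 × 10^20) / (1 × 10^10) = 6.674 × 10^10 m²/s²
v_esc = √(2GM/r) = 258341 m/s ≈ 258.3 km/s

Final answer: 258.3 km/s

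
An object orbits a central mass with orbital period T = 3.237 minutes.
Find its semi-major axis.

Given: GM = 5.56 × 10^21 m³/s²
T = 3.237 minutes = 194.22 s
GM = 5.56 × 10^21 m³/s²
Kepler's third law: a³ = GM T² / (4π²)
T² = 37721.4 s²
a³ = (5.56 × 10^21) × 37721.4 / (4π²) = 5.31255 × 10^24 m³
a = (a³)^(1/3) = 1.74489 × 10^8 m ≈ 1.745 × 10^8 m

Final answer: 1.745 × 10^8 m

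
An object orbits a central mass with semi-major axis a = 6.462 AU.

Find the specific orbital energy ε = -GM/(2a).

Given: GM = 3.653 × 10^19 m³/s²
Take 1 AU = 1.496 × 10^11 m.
a = 6.462 AU = 9.66715 × 10^11 m
GM = 3.653 × 10^19 m³/s²
2a = 1.93343 × 10^12 m
ε = −GM/(2a) = -1.88939 × 10^7 J/kg ≈ -18.89 MJ/kg

Final answer: -18.89 MJ/kg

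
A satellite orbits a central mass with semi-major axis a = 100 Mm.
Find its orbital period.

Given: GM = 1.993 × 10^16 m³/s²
a = 100 Mm = 1 × 10^8 m
GM = 1.993 × 10^16 m³/s²
a³ = 1 × 10^24 m³
T = 2π √(a³/GM) = 2π √((1 × 10^24) / (1.993 × 10^16)) = 2π × 7083.47 s
T = 44506.8 s ≈ 12.36 hours

Final answer: 12.36 hours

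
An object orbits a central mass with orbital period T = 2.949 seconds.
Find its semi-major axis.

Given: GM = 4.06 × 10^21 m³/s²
T = 2.949 seconds
GM = 4.06 × 10^21 m³/s²
Kepler's third law: a³ = GM T² / (4π²)
T² = 8.6966 s²
a³ = (4.06 × 10^21) × 8.6966 / (4π²) = 8.94367 × 10^20 m³
a = (a³)^(1/3) = 9.63471 × 10^6 m ≈ 9.635 Mm

Final answer: 9.635 Mm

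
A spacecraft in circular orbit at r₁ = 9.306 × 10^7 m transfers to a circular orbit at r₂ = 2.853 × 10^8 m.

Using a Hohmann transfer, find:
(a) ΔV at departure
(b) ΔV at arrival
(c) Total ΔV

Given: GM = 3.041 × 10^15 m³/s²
r₁ = 9.306 × 10^7 m
r₂ = 2.853 × 10^8 m
GM = 3.041 × 10^15 m³/s²
Transfer ellipse: a_t = (r₁ + r₂)/2 = 1.8918 × 10^8 m
Circular speed at r₁: v₁ = √(GM/r₁) = 5716.45 m/s
Transfer speed at r₁ (periapsis): v₁ₜ = √(GM(2/r₁ − 1/a_t)) = 7020.05 m/s
(a) ΔV₁ = v₁ₜ − v₁ = 1303.59 m/s ≈ 1.304 km/s
Circular speed at r₂: v₂ = √(GM/r₂) = 3264.81 m/s
Transfer speed at r₂ (apoapsis): v₂ₜ = √(GM(2/r₂ − 1/a_t)) = 2289.82 m/s
(b) ΔV₂ = v₂ − v₂ₜ = 974.986 m/s ≈ 975 m/s
(c) ΔV_total = ΔV₁ + ΔV₂ = 2278.58 m/s ≈ 2.279 km/s

Final answer:
(a) ΔV₁ = 1.304 km/s
(b) ΔV₂ = 975 m/s
(c) ΔV_total = 2.279 km/s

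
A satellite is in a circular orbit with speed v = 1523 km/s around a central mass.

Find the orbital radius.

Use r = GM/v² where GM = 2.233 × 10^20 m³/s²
v = 1523 km/s = 1.523 × 10^6 m/s
GM = 2.233 × 10^20 m³/s²
v² = 2.31953 × 10^12 m²/s²
r = GM/v² = (2.233 × 10^20) / (2.31953 × 10^12) = 9.62695 × 10^7 m ≈ 9.627 × 10^7 m

Final answer: 9.627 × 10^7 m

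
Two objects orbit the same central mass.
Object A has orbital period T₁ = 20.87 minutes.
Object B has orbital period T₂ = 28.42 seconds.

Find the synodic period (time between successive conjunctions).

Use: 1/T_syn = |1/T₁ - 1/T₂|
T₁ = 20.87 minutes = 1252.2 s
T₂ = 28.42 seconds
1/T₁ = 0.000798594 s⁻¹
1/T₂ = 0.0351865 s⁻¹
|1/T₁ − 1/T₂| = 0.0343879 s⁻¹
T_syn = 1 / |1/T₁ − 1/T₂| = 29.08 s ≈ 29.08 seconds

Final answer: T_syn = 29.08 seconds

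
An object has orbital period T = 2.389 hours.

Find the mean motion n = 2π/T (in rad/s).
T = 2.389 hours = 8600.4 s
n = 2π / 8600.4 s = 0.000730569 rad/s ≈ 0.0007306 rad/s

Final answer: n = 0.0007306 rad/s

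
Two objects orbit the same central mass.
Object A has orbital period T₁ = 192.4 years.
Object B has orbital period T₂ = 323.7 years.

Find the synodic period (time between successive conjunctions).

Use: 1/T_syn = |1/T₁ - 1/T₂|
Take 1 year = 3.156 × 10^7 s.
T₁ = 192.4 years = 6.07214 × 10^9 s
T₂ = 323.7 years = 1.0216 × 10^10 s
1/T₁ = 1.64686 × 10^-10 s⁻¹
1/T₂ = 9.78859 × 10^-11 s⁻¹
|1/T₁ − 1/T₂| = 6.68005 × 10^-11 s⁻¹
T_syn = 1 / |1/T₁ − 1/T₂| = 1.49699 × 10^10 s ≈ 474.3 years

Final answer: T_syn = 474.3 years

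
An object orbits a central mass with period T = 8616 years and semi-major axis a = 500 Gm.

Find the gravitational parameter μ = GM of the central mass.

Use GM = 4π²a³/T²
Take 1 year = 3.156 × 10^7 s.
T = 8616 years = 2.71921 × 10^11 s
a = 500 Gm = 5 × 10^11 m
a³ = 1.25 × 10^35 m³
T² = 7.3941 × 10^22 s²
GM = 4π² × (1.25 × 10^35) / (7.3941 × 10^22) = 6.67397 × 10^13 m³/s²
GM ≈ 6.674 × 10^13 m³/s²

Final answer: GM = 6.674 × 10^13 m³/s²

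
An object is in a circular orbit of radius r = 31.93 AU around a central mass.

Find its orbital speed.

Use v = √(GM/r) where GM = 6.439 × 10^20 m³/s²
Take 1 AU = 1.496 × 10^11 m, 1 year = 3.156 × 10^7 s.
r = 31.93 AU = 4.77673 × 10^12 m
GM = 6.439 × 10^20 m³/s²
GM/r = (6.439 × 10^20) / (4.77673 × 10^12) = 1.34799 × 10^8 m²/s²
v = √(GM/r) = 11610.3 m/s ≈ 2.449 AU/year

Final answer: 2.449 AU/year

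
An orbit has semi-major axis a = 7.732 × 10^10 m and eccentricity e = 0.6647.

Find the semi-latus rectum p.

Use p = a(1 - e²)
a = 7.732 × 10^10 m
e = 0.6647,  e² = 0.441826,  1 − e² = 0.558174
p = a(1 − e²) = 7.732 × 10^10 m × 0.558174 = 4.3158 × 10^10 m ≈ 4.316 × 10^10 m

Final answer: p = 4.316 × 10^10 m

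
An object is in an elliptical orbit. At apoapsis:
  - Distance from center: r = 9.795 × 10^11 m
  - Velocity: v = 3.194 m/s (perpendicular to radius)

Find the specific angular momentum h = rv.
r = 9.795 × 10^11 m
v = 3.194 m/s
h = rv = 9.795 × 10^11 × 3.194 = 3.12852 × 10^12 m²/s ≈ 3.129 × 10^12 m²/s

Final answer: h = 3.129 × 10^12 m²/s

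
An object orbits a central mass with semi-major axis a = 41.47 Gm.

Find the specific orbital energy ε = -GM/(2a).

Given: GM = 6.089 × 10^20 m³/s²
a = 41.47 Gm = 4.147 × 10^10 m
GM = 6.089 × 10^20 m³/s²
2a = 8.294 × 10^10 m
ε = −GM/(2a) = -7.34145 × 10^9 J/kg ≈ -7.341 GJ/kg

Final answer: -7.341 GJ/kg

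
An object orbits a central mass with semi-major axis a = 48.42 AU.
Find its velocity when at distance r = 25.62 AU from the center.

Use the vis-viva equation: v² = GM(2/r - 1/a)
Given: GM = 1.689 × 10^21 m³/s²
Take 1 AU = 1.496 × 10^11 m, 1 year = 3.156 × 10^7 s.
a = 48.42 AU = 7.24363 × 10^12 m
r = 25.62 AU = 3.83275 × 10^12 m
GM = 1.689 × 10^21 m³/s²
2/r − 1/a = 5.21818 × 10^-13 − 1.38052 × 10^-13 = 3.83766 × 10^-13 m⁻¹
v² = GM (2/r − 1/a) = 6.48181 × 10^8 m²/s²
v = 25459.4 m/s ≈ 5.371 AU/year

Final answer: 5.371 AU/year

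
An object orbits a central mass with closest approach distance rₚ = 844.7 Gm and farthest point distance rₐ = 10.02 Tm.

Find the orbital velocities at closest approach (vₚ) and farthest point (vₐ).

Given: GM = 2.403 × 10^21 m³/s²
rₚ = 844.7 Gm = 8.447 × 10^11 m
rₐ = 10.02 Tm = 1.002 × 10^13 m
GM = 2.403 × 10^21 m³/s²
a = (rₚ + rₐ)/2 = 5.43235 × 10^12 m
Vis-viva: v² = GM (2/r − 1/a)
vₚ² = 2.403 × 10^21 × (2.3677 × 10^-12 − 1.84082 × 10^-13) = 5.24724 × 10^9 m²/s²
vₚ = 72437.9 m/s ≈ 72.44 km/s
vₐ² = 2.403 × 10^21 × (1.99601 × 10^-13 − 1.84082 × 10^-13) = 3.72907 × 10^7 m²/s²
vₐ = 6106.61 m/s ≈ 6.107 km/s

Final answer: vₚ = 72.44 km/s, vₐ = 6.107 km/s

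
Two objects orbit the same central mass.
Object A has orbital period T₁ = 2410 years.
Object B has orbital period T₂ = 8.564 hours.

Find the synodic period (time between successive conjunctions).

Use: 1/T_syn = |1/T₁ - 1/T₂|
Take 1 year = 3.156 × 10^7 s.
T₁ = 2410 years = 7.60596 × 10^10 s
T₂ = 8.564 hours = 30830.4 s
1/T₁ = 1.31476 × 10^-11 s⁻¹
1/T₂ = 3.24355 × 10^-5 s⁻¹
|1/T₁ − 1/T₂| = 3.24355 × 10^-5 s⁻¹
T_syn = 1 / |1/T₁ − 1/T₂| = 30830.4 s ≈ 8.564 hours

Final answer: T_syn = 8.564 hours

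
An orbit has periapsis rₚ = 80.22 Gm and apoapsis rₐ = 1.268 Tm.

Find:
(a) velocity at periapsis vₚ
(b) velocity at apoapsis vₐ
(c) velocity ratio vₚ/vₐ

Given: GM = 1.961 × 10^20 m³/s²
rₚ = 80.22 Gm = 8.022 × 10^10 m
rₐ = 1.268 Tm = 1.268 × 10^12 m
GM = 1.961 × 10^20 m³/s²
a = (rₚ + rₐ)/2 = 6.7411 × 10^11 m
e = (rₐ − rₚ)/(rₐ + rₚ) = (1.18778 × 10^12) / (1.34822 × 10^12) = 0.880999
(a) vₚ² = GM (2/rₚ − 1/a) = 1.961 × 10^20 × (2.49314 × 10^-11 − 1.48344 × 10^-12) = 4.59815 × 10^9 m²/s²;  vₚ = 67809.7 m/s ≈ 67.81 km/s
(b) vₐ² = GM (2/rₐ − 1/a) = 1.961 × 10^20 × (1.57729 × 10^-12 − 1.48344 × 10^-12) = 1.84039 × 10^7 m²/s²;  vₐ = 4289.98 m/s ≈ 4.29 km/s
(c) vₚ/vₐ = rₐ/rₚ (angular momentum) = (1.268 × 10^12) / (8.022 × 10^10) = 15.8065 ≈ 15.81

Final answer:
(a) velocity at periapsis vₚ = 67.81 km/s
(b) velocity at apoapsis vₐ = 4.29 km/s
(c) velocity ratio vₚ/vₐ = 15.81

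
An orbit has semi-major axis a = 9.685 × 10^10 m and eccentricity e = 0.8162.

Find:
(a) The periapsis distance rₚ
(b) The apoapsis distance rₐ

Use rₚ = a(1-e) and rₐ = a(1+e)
a = 9.685 × 10^10 m
e = 0.8162:  1 − e = 0.1838,  1 + e = 1.8162
(a) rₚ = a(1 − e) = 9.685 × 10^10 m × 0.1838 = 1.7801 × 10^10 m ≈ 1.78 × 10^10 m
(b) rₐ = a(1 + e) = 9.685 × 10^10 m × 1.8162 = 1.75899 × 10^11 m ≈ 1.759 × 10^11 m

Final answer:
(a) rₚ = 1.78 × 10^10 m
(b) rₐ = 1.759 × 10^11 m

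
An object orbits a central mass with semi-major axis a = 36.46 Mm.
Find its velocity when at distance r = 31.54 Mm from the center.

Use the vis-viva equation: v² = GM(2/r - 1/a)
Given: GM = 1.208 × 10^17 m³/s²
a = 36.46 Mm = 3.646 × 10^7 m
r = 31.54 Mm = 3.154 × 10^7 m
GM = 1.208 × 10^17 m³/s²
2/r − 1/a = 6.34115 × 10^-8 − 2.74273 × 10^-8 = 3.59842 × 10^-8 m⁻¹
v² = GM (2/r − 1/a) = 4.34689 × 10^9 m²/s²
v = 65931 m/s ≈ 65.93 km/s

Final answer: 65.93 km/s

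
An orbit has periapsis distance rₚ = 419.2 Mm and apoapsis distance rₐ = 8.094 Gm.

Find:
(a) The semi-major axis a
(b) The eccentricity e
rₚ = 419.2 Mm = 4.192 × 10^8 m
rₐ = 8.094 Gm = 8.094 × 10^9 m
(a) a = (rₚ + rₐ)/2 = 4.2566 × 10^9 m ≈ 4.257 Gm
(b) e = (rₐ − rₚ)/(rₐ + rₚ) = (7.6748 × 10^9) / (8.5132 × 10^9) = 0.901518

Final answer:
(a) a = 4.257 Gm
(b) e = 0.9015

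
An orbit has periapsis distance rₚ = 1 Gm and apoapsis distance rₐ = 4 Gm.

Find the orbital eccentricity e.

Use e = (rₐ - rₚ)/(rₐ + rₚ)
rₚ = 1 Gm = 1 × 10^9 m
rₐ = 4 Gm = 4 × 10^9 m
rₐ − rₚ = 3 × 10^9 m
rₐ + rₚ = 5 × 10^9 m
e = (rₐ − rₚ)/(rₐ + rₚ) = 0.6

Final answer: e = 0.6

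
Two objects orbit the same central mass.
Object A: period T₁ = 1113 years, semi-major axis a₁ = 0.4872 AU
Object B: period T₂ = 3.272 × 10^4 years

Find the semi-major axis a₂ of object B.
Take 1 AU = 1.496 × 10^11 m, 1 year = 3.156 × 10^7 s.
T₁ = 1113 years = 3.51263 × 10^10 s
T₂ = 3.272 × 10^4 years = 1.03264 × 10^12 s
a₁ = 0.4872 AU = 7.28851 × 10^10 m
Kepler's third law: (T₂/T₁)² = (a₂/a₁)³  ⇒  a₂ = a₁ (T₂/T₁)^(2/3)
T₂/T₁ = 29.398
(T₂/T₁)^(2/3) = 9.5253
a₂ = 7.28851 × 10^10 m × 9.5253 = 6.94253 × 10^11 m ≈ 4.641 AU

Final answer: a₂ = 4.641 AU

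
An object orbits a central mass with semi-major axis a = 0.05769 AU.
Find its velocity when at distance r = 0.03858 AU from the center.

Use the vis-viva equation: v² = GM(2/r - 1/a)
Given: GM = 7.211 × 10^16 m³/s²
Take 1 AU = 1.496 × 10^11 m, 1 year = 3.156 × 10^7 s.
a = 0.05769 AU = 8.63042 × 10^9 m
r = 0.03858 AU = 5.77157 × 10^9 m
GM = 7.211 × 10^16 m³/s²
2/r − 1/a = 3.46526 × 10^-10 − 1.15869 × 10^-10 = 2.30657 × 10^-10 m⁻¹
v² = GM (2/r − 1/a) = 1.66327 × 10^7 m²/s²
v = 4078.32 m/s ≈ 0.8604 AU/year

Final answer: 0.8604 AU/year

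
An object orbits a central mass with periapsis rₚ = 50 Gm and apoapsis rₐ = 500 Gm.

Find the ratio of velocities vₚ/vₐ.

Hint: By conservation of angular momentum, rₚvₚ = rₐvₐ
rₚ = 50 Gm = 5 × 10^10 m
rₐ = 500 Gm = 5 × 10^11 m
rₚvₚ = rₐvₐ  ⇒  vₚ/vₐ = rₐ/rₚ
vₚ/vₐ = (5 × 10^11) / (5 × 10^10) = 10

Final answer: vₚ/vₐ = 10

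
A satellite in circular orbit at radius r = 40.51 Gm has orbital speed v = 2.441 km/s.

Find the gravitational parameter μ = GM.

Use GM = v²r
r = 40.51 Gm = 4.051 × 10^10 m
v = 2.441 km/s = 2441 m/s
v² = 5.95848 × 10^6 m²/s²
GM = v²r = 5.95848 × 10^6 × 4.051 × 10^10 = 2.41378 × 10^17 m³/s²
GM ≈ 2.414 × 10^17 m³/s²

Final answer: GM = 2.414 × 10^17 m³/s²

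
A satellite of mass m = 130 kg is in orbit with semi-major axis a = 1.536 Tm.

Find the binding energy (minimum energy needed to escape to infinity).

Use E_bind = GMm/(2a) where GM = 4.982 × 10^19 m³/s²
a = 1.536 Tm = 1.536 × 10^12 m
GM = 4.982 × 10^19 m³/s²
m = 130 kg
GMm = 4.982 × 10^19 × 130 = 6.4766 × 10^21 m³·kg/s²
2a = 3.072 × 10^12 m
E_bind = GMm/(2a) = 2.10827 × 10^9 J ≈ 2.108 GJ

Final answer: 2.108 GJ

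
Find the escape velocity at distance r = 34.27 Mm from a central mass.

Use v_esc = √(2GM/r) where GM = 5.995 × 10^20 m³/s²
r = 34.27 Mm = 3.427 × 10^7 m
GM = 5.995 × 10^20 m³/s²
2GM/r = 2 × (5.995 × 10^20) / (3.427 × 10^7) = 3.49869 × 10^13 m²/s²
v_esc = √(2GM/r) = 5.91497 × 10^6 m/s ≈ 5915 km/s

Final answer: 5915 km/s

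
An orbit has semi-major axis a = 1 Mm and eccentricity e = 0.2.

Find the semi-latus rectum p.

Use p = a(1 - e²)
a = 1 Mm = 1 × 10^6 m
e = 0.2,  e² = 0.04,  1 − e² = 0.96
p = a(1 − e²) = 1 × 10^6 m × 0.96 = 960000 m ≈ 960 km

Final answer: p = 960 km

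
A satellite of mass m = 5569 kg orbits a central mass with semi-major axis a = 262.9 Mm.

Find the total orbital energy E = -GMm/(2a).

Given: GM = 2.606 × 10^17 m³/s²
a = 262.9 Mm = 2.629 × 10^8 m
GM = 2.606 × 10^17 m³/s²
2a = 5.258 × 10^8 m
GMm = 2.606 × 10^17 × 5569 = 1.45128 × 10^21 m³·kg/s²
E = −GMm/(2a) = -2.76014 × 10^12 J ≈ -2.76 TJ

Final answer: -2.76 TJ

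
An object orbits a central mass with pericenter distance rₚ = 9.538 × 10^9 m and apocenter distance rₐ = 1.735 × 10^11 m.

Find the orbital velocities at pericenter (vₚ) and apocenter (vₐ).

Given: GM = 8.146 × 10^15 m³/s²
rₚ = 9.538 × 10^9 m
rₐ = 1.735 × 10^11 m
GM = 8.146 × 10^15 m³/s²
a = (rₚ + rₐ)/2 = 9.1519 × 10^10 m
Vis-viva: v² = GM (2/r − 1/a)
vₚ² = 8.146 × 10^15 × (2.09688 × 10^-10 − 1.09267 × 10^-11) = 1.61911 × 10^6 m²/s²
vₚ = 1272.44 m/s ≈ 1.272 km/s
vₐ² = 8.146 × 10^15 × (1.15274 × 10^-11 − 1.09267 × 10^-11) = 4893.18 m²/s²
vₐ = 69.9513 m/s ≈ 69.95 m/s

Final answer: vₚ = 1.272 km/s, vₐ = 69.95 m/s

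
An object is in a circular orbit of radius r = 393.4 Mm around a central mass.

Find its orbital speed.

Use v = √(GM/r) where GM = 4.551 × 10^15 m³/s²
r = 393.4 Mm = 3.934 × 10^8 m
GM = 4.551 × 10^15 m³/s²
GM/r = (4.551 × 10^15) / (3.934 × 10^8) = 1.15684 × 10^7 m²/s²
v = √(GM/r) = 3401.23 m/s ≈ 3.401 km/s

Final answer: 3.401 km/s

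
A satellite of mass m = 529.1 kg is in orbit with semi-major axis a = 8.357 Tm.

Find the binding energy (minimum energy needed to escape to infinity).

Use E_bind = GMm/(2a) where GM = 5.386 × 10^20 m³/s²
a = 8.357 Tm = 8.357 × 10^12 m
GM = 5.386 × 10^20 m³/s²
m = 529.1 kg
GMm = 5.386 × 10^20 × 529.1 = 2.84973 × 10^23 m³·kg/s²
2a = 1.6714 × 10^13 m
E_bind = GMm/(2a) = 1.705 × 10^10 J ≈ 17.05 GJ

Final answer: 17.05 GJ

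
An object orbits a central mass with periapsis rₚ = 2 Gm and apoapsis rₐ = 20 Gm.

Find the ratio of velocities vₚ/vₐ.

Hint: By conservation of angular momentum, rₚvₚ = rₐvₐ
rₚ = 2 Gm = 2 × 10^9 m
rₐ = 20 Gm = 2 × 10^10 m
rₚvₚ = rₐvₐ  ⇒  vₚ/vₐ = rₐ/rₚ
vₚ/vₐ = (2 × 10^10) / (2 × 10^9) = 10

Final answer: vₚ/vₐ = 10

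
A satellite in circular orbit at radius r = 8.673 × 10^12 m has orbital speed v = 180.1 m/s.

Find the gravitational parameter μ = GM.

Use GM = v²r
r = 8.673 × 10^12 m
v = 180.1 m/s
v² = 32436 m²/s²
GM = v²r = 32436 × 8.673 × 10^12 = 2.81318 × 10^17 m³/s²
GM ≈ 2.813 × 10^17 m³/s²

Final answer: GM = 2.813 × 10^17 m³/s²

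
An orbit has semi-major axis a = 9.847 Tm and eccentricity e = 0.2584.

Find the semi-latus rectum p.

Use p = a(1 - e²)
a = 9.847 Tm = 9.847 × 10^12 m
e = 0.2584,  e² = 0.0667706,  1 − e² = 0.933229
p = a(1 − e²) = 9.847 × 10^12 m × 0.933229 = 9.18951 × 10^12 m ≈ 9.19 Tm

Final answer: p = 9.19 Tm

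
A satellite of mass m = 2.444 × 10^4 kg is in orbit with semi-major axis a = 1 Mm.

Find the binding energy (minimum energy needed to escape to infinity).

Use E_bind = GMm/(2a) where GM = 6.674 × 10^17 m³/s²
a = 1 Mm = 1 × 10^6 m
GM = 6.674 × 10^17 m³/s²
m = 2.444 × 10^4 kg
GMm = 6.674 × 10^17 × 24440 = 1.63113 × 10^22 m³·kg/s²
2a = 2 × 10^6 m
E_bind = GMm/(2a) = 8.15563 × 10^15 J ≈ 8.156 PJ

Final answer: 8.156 PJ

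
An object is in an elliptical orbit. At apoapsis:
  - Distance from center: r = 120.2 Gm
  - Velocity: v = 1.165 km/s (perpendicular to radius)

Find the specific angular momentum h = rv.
r = 120.2 Gm = 1.202 × 10^11 m
v = 1.165 km/s = 1165 m/s
h = rv = 1.202 × 10^11 × 1165 = 1.40033 × 10^14 m²/s ≈ 1.4 × 10^14 m²/s

Final answer: h = 1.4 × 10^14 m²/s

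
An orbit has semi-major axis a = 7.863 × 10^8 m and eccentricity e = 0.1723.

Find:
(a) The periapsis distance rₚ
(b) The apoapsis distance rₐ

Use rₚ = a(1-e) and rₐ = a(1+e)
a = 7.863 × 10^8 m
e = 0.1723:  1 − e = 0.8277,  1 + e = 1.1723
(a) rₚ = a(1 − e) = 7.863 × 10^8 m × 0.8277 = 6.50821 × 10^8 m ≈ 6.508 × 10^8 m
(b) rₐ = a(1 + e) = 7.863 × 10^8 m × 1.1723 = 9.21779 × 10^8 m ≈ 9.218 × 10^8 m

Final answer:
(a) rₚ = 6.508 × 10^8 m
(b) rₐ = 9.218 × 10^8 m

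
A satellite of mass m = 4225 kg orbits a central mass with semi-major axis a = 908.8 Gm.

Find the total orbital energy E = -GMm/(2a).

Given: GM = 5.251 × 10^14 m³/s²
a = 908.8 Gm = 9.088 × 10^11 m
GM = 5.251 × 10^14 m³/s²
2a = 1.8176 × 10^12 m
GMm = 5.251 × 10^14 × 4225 = 2.21855 × 10^18 m³·kg/s²
E = −GMm/(2a) = -1.22059 × 10^6 J ≈ -1.221 MJ

Final answer: -1.221 MJ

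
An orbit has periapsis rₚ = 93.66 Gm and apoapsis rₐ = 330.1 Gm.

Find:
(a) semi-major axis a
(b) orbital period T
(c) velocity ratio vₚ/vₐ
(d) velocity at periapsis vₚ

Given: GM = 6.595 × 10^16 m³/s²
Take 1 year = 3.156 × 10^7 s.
rₚ = 93.66 Gm = 9.366 × 10^10 m
rₐ = 330.1 Gm = 3.301 × 10^11 m
GM = 6.595 × 10^16 m³/s²
a = (rₚ + rₐ)/2 = 2.1188 × 10^11 m
e = (rₐ − rₚ)/(rₐ + rₚ) = (2.3644 × 10^11) / (4.2376 × 10^11) = 0.557957
(a) a = 2.1188 × 10^11 m ≈ 211.9 Gm
(b) a³ = 9.51196 × 10^33 m³;  T = 2π √(a³/GM) = 2π × 3.79776 × 10^8 s = 2.3862 × 10^9 s ≈ 75.61 years
(c) vₚ/vₐ = rₐ/rₚ (angular momentum) = (3.301 × 10^11) / (9.366 × 10^10) = 3.52445 ≈ 3.524
(d) vₚ² = GM (2/rₚ − 1/a) = 6.595 × 10^16 × (2.13538 × 10^-11 − 4.71965 × 10^-12) = 1.09702 × 10^6 m²/s²;  vₚ = 1047.39 m/s ≈ 1.047 km/s

Final answer:
(a) semi-major axis a = 211.9 Gm
(b) orbital period T = 75.61 years
(c) velocity ratio vₚ/vₐ = 3.524
(d) velocity at periapsis vₚ = 1.047 km/s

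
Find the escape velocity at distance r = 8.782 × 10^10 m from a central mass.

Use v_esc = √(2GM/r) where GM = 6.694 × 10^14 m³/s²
r = 8.782 × 10^10 m
GM = 6.694 × 10^14 m³/s²
2GM/r = 2 × (6.694 × 10^14) / (8.782 × 10^10) = 15244.8 m²/s²
v_esc = √(2GM/r) = 123.47 m/s ≈ 123.5 m/s

Final answer: 123.5 m/s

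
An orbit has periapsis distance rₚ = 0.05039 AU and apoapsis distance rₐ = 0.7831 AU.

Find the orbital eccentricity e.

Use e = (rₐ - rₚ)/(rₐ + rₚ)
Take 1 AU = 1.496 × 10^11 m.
rₚ = 0.05039 AU = 7.53834 × 10^9 m
rₐ = 0.7831 AU = 1.17152 × 10^11 m
rₐ − rₚ = 1.09613 × 10^11 m
rₐ + rₚ = 1.2469 × 10^11 m
e = (rₐ − rₚ)/(rₐ + rₚ) = 0.879087

Final answer: e = 0.8791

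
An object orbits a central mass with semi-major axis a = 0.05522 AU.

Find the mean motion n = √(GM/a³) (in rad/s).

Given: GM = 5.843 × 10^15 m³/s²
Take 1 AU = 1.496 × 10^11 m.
a = 0.05522 AU = 8.26091 × 10^9 m
GM = 5.843 × 10^15 m³/s²
a³ = 5.63747 × 10^29 m³
GM/a³ = (5.843 × 10^15) / (5.63747 × 10^29) = 1.03646 × 10^-14 s⁻²
n = √(GM/a³) = 1.01807 × 10^-7 rad/s ≈ 1.018 × 10^-7 rad/s

Final answer: n = 1.018 × 10^-7 rad/s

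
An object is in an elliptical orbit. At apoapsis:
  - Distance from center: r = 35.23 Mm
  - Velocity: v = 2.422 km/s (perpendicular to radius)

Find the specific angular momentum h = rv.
r = 35.23 Mm = 3.523 × 10^7 m
v = 2.422 km/s = 2422 m/s
h = rv = 3.523 × 10^7 × 2422 = 8.53271 × 10^10 m²/s ≈ 8.533 × 10^10 m²/s

Final answer: h = 8.533 × 10^10 m²/s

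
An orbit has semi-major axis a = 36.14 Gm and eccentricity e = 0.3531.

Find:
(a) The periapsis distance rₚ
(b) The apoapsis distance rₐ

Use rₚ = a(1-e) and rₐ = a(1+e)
a = 36.14 Gm = 3.614 × 10^10 m
e = 0.3531:  1 − e = 0.6469,  1 + e = 1.3531
(a) rₚ = a(1 − e) = 3.614 × 10^10 m × 0.6469 = 2.3379 × 10^10 m ≈ 23.38 Gm
(b) rₐ = a(1 + e) = 3.614 × 10^10 m × 1.3531 = 4.8901 × 10^10 m ≈ 48.9 Gm

Final answer:
(a) rₚ = 23.38 Gm
(b) rₐ = 48.9 Gm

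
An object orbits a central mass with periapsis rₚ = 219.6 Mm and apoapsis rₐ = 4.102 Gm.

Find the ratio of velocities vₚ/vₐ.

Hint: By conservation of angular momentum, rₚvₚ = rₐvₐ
rₚ = 219.6 Mm = 2.196 × 10^8 m
rₐ = 4.102 Gm = 4.102 × 10^9 m
rₚvₚ = rₐvₐ  ⇒  vₚ/vₐ = rₐ/rₚ
vₚ/vₐ = (4.102 × 10^9) / (2.196 × 10^8) = 18.6794

Final answer: vₚ/vₐ = 18.68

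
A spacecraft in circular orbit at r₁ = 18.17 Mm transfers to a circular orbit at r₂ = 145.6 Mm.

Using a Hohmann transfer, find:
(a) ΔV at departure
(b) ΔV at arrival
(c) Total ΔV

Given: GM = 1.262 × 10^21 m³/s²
r₁ = 18.17 Mm = 1.817 × 10^7 m
r₂ = 145.6 Mm = 1.456 × 10^8 m
GM = 1.262 × 10^21 m³/s²
Transfer ellipse: a_t = (r₁ + r₂)/2 = 8.1885 × 10^7 m
Circular speed at r₁: v₁ = √(GM/r₁) = 8.33398 × 10^6 m/s
Transfer speed at r₁ (periapsis): v₁ₜ = √(GM(2/r₁ − 1/a_t)) = 1.1113 × 10^7 m/s
(a) ΔV₁ = v₁ₜ − v₁ = 2.77901 × 10^6 m/s ≈ 2779 km/s
Circular speed at r₂: v₂ = √(GM/r₂) = 2.94408 × 10^6 m/s
Transfer speed at r₂ (apoapsis): v₂ₜ = √(GM(2/r₂ − 1/a_t)) = 1.38683 × 10^6 m/s
(b) ΔV₂ = v₂ − v₂ₜ = 1.55724 × 10^6 m/s ≈ 1557 km/s
(c) ΔV_total = ΔV₁ + ΔV₂ = 4.33625 × 10^6 m/s ≈ 4336 km/s

Final answer:
(a) ΔV₁ = 2779 km/s
(b) ΔV₂ = 1557 km/s
(c) ΔV_total = 4336 km/s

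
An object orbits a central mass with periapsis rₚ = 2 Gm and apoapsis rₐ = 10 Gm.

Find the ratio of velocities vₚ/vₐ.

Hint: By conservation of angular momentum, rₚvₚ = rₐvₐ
rₚ = 2 Gm = 2 × 10^9 m
rₐ = 10 Gm = 1 × 10^10 m
rₚvₚ = rₐvₐ  ⇒  vₚ/vₐ = rₐ/rₚ
vₚ/vₐ = (1 × 10^10) / (2 × 10^9) = 5

Final answer: vₚ/vₐ = 5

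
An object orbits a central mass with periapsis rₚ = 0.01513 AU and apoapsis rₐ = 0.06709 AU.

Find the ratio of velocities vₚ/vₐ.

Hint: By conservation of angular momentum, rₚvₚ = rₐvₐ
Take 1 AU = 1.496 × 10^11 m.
rₚ = 0.01513 AU = 2.26345 × 10^9 m
rₐ = 0.06709 AU = 1.00367 × 10^10 m
rₚvₚ = rₐvₐ  ⇒  vₚ/vₐ = rₐ/rₚ
vₚ/vₐ = (1.00367 × 10^10) / (2.26345 × 10^9) = 4.43424

Final answer: vₚ/vₐ = 4.434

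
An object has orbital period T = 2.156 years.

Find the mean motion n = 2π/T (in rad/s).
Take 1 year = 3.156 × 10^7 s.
T = 2.156 years = 6.80434 × 10^7 s
n = 2π / (6.80434 × 10^7 s) = 9.23409 × 10^-8 rad/s ≈ 9.234 × 10^-8 rad/s

Final answer: n = 9.234 × 10^-8 rad/s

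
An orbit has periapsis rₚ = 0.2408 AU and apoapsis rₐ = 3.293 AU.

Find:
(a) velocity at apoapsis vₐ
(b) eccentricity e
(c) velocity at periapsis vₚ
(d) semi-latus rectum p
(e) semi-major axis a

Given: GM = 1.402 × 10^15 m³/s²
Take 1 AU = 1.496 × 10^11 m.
rₚ = 0.2408 AU = 3.60237 × 10^10 m
rₐ = 3.293 AU = 4.92633 × 10^11 m
GM = 1.402 × 10^15 m³/s²
a = (rₚ + rₐ)/2 = 2.64328 × 10^11 m
e = (rₐ − rₚ)/(rₐ + rₚ) = (4.56609 × 10^11) / (5.28656 × 10^11) = 0.863716
(a) vₐ² = GM (2/rₐ − 1/a) = 1.402 × 10^15 × (4.05982 × 10^-12 − 3.78318 × 10^-12) = 387.855 m²/s²;  vₐ = 19.694 m/s ≈ 19.69 m/s
(b) e = 0.863716 ≈ 0.8637
(c) vₚ² = GM (2/rₚ − 1/a) = 1.402 × 10^15 × (5.5519 × 10^-11 − 3.78318 × 10^-12) = 72533.7 m²/s²;  vₚ = 269.321 m/s ≈ 269.3 m/s
(d) 1 − e² = 0.253994;  p = a(1 − e²) = 2.64328 × 10^11 × 0.253994 = 6.71379 × 10^10 m ≈ 0.4488 AU
(e) a = 2.64328 × 10^11 m ≈ 1.767 AU

Final answer:
(a) velocity at apoapsis vₐ = 19.69 m/s
(b) eccentricity e = 0.8637
(c) velocity at periapsis vₚ = 269.3 m/s
(d) semi-latus rectum p = 0.4488 AU
(e) semi-major axis a = 1.767 AU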